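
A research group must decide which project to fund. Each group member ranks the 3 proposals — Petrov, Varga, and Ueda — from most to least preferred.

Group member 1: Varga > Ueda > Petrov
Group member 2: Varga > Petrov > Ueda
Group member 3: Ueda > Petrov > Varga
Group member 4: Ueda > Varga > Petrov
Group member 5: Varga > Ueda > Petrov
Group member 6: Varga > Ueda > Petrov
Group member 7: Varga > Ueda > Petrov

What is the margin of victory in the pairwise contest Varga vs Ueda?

3

Ballots ranking Varga above Ueda: 5.
Ballots ranking Ueda above Varga: 2.
Varga wins 5–2, a margin of 3.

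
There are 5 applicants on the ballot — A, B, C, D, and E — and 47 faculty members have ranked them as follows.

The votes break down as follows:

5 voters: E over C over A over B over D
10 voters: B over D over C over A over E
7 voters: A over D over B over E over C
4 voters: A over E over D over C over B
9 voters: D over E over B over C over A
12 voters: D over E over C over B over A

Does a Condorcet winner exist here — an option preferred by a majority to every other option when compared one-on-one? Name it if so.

Head-to-head results (47 voters total):
A vs B: B wins 31–16.
A vs C: C wins 36–11.
A vs D: D wins 31–16.
A vs E: E wins 26–21.
B vs C: B wins 26–21.
B vs D: D wins 32–15.
B vs E: E wins 30–17.
C vs D: D wins 42–5.
C vs E: E wins 37–10.
D vs E: D wins 38–9.
D beats each rival — A (31–16), B (32–15), C (42–5), E (38–9) — so D is the Condorcet winner.

D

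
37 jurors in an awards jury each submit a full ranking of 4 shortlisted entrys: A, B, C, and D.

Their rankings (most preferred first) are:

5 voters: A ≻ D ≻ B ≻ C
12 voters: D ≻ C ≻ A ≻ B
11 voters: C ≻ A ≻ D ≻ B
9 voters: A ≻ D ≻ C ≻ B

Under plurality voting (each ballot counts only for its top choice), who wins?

A

First-place vote totals:
  A: 14
  B: 0
  C: 11
  D: 12
A has the most first-place votes.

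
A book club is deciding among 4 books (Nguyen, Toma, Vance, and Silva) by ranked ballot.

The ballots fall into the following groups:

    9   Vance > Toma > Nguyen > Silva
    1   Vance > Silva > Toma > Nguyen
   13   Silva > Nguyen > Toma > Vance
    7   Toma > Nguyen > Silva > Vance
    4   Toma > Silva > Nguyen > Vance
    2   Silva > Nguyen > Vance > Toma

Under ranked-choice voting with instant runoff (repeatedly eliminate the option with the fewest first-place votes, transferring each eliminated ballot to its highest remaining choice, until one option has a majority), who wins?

Toma

Round 1: Silva 15, Toma 11, Vance 10, Nguyen 0. Nguyen has the fewest and is eliminated.
Round 2: Silva 15, Toma 11, Vance 10. Vance has the fewest and is eliminated.
Round 3: Toma 20, Silva 16. Toma has a majority.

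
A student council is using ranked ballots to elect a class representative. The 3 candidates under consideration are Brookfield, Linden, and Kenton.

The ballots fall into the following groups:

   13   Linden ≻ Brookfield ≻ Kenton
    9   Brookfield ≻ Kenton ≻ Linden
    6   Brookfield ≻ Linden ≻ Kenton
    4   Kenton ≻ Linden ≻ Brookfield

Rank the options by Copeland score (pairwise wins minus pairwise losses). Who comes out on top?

Pairwise results:
  Brookfield vs Linden: Linden wins 17–15.
  Brookfield vs Kenton: Brookfield wins 28–4.
  Linden vs Kenton: Linden wins 19–13.
Copeland scores (wins − losses):
  Brookfield: 1 − 1 = 0
  Linden: 2 − 0 = 2
  Kenton: 0 − 2 = -2
Linden has the best Copeland score.

Linden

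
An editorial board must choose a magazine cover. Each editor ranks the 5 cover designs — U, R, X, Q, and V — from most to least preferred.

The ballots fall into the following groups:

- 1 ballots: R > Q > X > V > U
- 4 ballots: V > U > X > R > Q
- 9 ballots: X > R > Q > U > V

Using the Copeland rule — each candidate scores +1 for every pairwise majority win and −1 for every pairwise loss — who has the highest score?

Pairwise results:
  U vs R: R wins 10–4.
  U vs X: X wins 10–4.
  U vs Q: Q wins 10–4.
  U vs V: U wins 9–5.
  R vs X: X wins 13–1.
  R vs Q: R wins 14–0.
  R vs V: R wins 10–4.
  X vs Q: X wins 13–1.
  X vs V: X wins 10–4.
  Q vs V: Q wins 10–4.
Copeland scores (wins − losses):
  U: 1 − 3 = -2
  R: 3 − 1 = 2
  X: 4 − 0 = 4
  Q: 2 − 2 = 0
  V: 0 − 4 = -4
X has the best Copeland score.

X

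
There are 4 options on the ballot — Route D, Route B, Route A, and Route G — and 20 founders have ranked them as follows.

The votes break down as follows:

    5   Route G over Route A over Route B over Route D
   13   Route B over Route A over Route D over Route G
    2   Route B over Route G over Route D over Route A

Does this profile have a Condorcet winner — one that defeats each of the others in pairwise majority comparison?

Head-to-head results (20 voters total):
Route D vs Route B: Route B wins 20–0.
Route D vs Route A: Route A wins 18–2.
Route D vs Route G: Route D wins 13–7.
Route B vs Route A: Route B wins 15–5.
Route B vs Route G: Route B wins 15–5.
Route A vs Route G: Route A wins 13–7.
Route B beats each rival — Route D (20–0), Route A (15–5), Route G (15–5) — so Route B is the Condorcet winner.

Yes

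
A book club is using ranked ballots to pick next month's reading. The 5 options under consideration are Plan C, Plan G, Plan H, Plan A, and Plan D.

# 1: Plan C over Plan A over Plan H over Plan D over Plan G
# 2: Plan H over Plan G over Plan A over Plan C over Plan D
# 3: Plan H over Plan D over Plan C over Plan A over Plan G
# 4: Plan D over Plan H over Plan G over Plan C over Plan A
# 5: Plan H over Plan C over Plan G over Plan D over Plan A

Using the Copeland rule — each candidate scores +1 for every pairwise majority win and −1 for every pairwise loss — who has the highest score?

Pairwise results:
  Plan C vs Plan G: Plan C wins 3–2.
  Plan C vs Plan H: Plan H wins 4–1.
  Plan C vs Plan A: Plan C wins 4–1.
  Plan C vs Plan D: Plan C wins 3–2.
  Plan G vs Plan H: Plan H wins 5–0.
  Plan G vs Plan A: Plan G wins 3–2.
  Plan G vs Plan D: Plan D wins 3–2.
  Plan H vs Plan A: Plan H wins 4–1.
  Plan H vs Plan D: Plan H wins 4–1.
  Plan A vs Plan D: Plan D wins 3–2.
Copeland scores (wins − losses):
  Plan C: 3 − 1 = 2
  Plan G: 1 − 3 = -2
  Plan H: 4 − 0 = 4
  Plan A: 0 − 4 = -4
  Plan D: 2 − 2 = 0
Plan H has the best Copeland score.

Plan H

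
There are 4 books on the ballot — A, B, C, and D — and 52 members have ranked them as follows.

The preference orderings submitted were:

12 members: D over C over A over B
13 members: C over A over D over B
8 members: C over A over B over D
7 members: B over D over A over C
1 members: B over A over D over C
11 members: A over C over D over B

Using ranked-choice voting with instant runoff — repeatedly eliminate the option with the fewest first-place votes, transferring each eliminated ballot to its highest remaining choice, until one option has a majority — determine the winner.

C

Round 1: C 21, D 12, A 11, B 8. B has the fewest and is eliminated.
Round 2: C 21, D 19, A 12. A has the fewest and is eliminated.
Round 3: C 32, D 20. C has a majority.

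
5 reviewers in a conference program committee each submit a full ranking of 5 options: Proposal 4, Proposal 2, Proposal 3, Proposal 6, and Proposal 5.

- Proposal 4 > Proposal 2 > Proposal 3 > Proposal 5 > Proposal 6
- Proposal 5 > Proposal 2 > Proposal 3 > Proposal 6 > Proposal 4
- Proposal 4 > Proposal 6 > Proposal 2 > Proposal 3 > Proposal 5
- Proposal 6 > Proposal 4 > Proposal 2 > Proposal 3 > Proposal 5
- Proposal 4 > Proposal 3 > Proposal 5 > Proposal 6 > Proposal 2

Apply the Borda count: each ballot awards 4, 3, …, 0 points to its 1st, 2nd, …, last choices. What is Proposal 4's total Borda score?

15

Borda scores:
  Proposal 4: 4 + 0 + 4 + 3 + 4 = 15
  Proposal 2: 3 + 3 + 2 + 2 + 0 = 10
  Proposal 3: 2 + 2 + 1 + 1 + 3 = 9
  Proposal 6: 0 + 1 + 3 + 4 + 1 = 9
  Proposal 5: 1 + 4 + 0 + 0 + 2 = 7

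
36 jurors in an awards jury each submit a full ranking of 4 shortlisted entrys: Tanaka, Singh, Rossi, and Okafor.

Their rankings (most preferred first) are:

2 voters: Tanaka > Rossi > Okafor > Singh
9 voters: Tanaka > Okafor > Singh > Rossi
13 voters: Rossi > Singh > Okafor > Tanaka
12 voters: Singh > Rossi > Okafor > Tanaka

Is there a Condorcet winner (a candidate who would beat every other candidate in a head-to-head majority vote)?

Head-to-head results (36 voters total):
Tanaka vs Singh: Singh wins 25–11.
Tanaka vs Rossi: Rossi wins 25–11.
Tanaka vs Okafor: Okafor wins 25–11.
Singh vs Rossi: Singh wins 21–15.
Singh vs Okafor: Singh wins 25–11.
Rossi vs Okafor: Rossi wins 27–9.
Singh beats each rival — Tanaka (25–11), Rossi (21–15), Okafor (25–11) — so Singh is the Condorcet winner.

Yes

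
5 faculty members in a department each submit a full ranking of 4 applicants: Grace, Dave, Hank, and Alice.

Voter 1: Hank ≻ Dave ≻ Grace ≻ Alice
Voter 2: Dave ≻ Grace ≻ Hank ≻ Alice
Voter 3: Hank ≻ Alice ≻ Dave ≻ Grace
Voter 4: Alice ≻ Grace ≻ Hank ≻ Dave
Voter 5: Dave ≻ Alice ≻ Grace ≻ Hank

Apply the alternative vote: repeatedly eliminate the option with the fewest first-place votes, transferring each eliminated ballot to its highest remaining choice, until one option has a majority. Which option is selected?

Round 1: Dave 2, Hank 2, Alice 1, Grace 0. Grace has the fewest and is eliminated.
Round 2: Dave 2, Hank 2, Alice 1. Alice has the fewest and is eliminated.
Round 3: Hank 3, Dave 2. Hank has a majority.

Hank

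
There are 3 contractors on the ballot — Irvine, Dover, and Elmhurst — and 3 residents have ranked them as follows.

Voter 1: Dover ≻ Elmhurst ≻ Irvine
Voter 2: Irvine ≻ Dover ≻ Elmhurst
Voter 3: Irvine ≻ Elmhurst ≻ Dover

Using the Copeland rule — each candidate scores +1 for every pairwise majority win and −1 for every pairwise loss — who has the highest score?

Irvine

Pairwise results:
  Irvine vs Dover: Irvine wins 2–1.
  Irvine vs Elmhurst: Irvine wins 2–1.
  Dover vs Elmhurst: Dover wins 2–1.
Copeland scores (wins − losses):
  Irvine: 2 − 0 = 2
  Dover: 1 − 1 = 0
  Elmhurst: 0 − 2 = -2
Irvine has the best Copeland score.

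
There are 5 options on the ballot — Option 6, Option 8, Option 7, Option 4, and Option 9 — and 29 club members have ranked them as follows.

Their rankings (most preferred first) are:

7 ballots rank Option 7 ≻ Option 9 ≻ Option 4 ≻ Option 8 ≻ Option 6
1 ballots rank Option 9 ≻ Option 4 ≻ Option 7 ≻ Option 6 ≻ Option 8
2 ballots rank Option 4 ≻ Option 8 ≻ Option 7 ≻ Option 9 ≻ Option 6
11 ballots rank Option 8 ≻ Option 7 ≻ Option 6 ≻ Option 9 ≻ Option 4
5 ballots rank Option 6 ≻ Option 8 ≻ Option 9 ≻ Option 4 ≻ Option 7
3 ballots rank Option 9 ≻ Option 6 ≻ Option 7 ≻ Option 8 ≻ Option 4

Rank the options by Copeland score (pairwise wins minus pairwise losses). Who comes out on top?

Option 8

Pairwise results:
  Option 6 vs Option 8: Option 8 wins 20–9.
  Option 6 vs Option 7: Option 7 wins 21–8.
  Option 6 vs Option 4: Option 6 wins 19–10.
  Option 6 vs Option 9: Option 6 wins 16–13.
  Option 8 vs Option 7: Option 8 wins 18–11.
  Option 8 vs Option 4: Option 8 wins 19–10.
  Option 8 vs Option 9: Option 8 wins 18–11.
  Option 7 vs Option 4: Option 7 wins 21–8.
  Option 7 vs Option 9: Option 7 wins 20–9.
  Option 4 vs Option 9: Option 9 wins 27–2.
Copeland scores (wins − losses):
  Option 6: 2 − 2 = 0
  Option 8: 4 − 0 = 4
  Option 7: 3 − 1 = 2
  Option 4: 0 − 4 = -4
  Option 9: 1 − 3 = -2
Option 8 has the best Copeland score.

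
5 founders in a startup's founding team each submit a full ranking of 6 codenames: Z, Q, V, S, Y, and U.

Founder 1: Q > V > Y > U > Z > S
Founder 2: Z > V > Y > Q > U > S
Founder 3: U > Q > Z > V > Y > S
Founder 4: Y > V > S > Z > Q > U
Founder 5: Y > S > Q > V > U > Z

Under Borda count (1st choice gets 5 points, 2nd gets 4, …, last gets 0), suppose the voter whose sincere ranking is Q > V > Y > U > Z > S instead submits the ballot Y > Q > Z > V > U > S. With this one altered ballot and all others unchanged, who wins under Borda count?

Borda totals with the altered ballot: Z 13, Q 14, V 14, S 7, Y 19, U 8.
The winner is unchanged: still Y.

Y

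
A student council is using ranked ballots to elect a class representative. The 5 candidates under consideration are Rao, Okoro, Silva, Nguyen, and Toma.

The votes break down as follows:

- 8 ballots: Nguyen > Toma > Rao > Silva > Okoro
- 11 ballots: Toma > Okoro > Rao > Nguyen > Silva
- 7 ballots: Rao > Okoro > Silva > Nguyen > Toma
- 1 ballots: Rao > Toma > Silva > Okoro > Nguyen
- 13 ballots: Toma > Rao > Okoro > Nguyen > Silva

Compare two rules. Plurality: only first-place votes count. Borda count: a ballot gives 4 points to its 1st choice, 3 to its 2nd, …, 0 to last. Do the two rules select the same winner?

Yes

Plurality first-place counts: Rao 8, Okoro 0, Silva 0, Nguyen 8, Toma 24 → Toma.
Borda totals: Rao 109, Okoro 81, Silva 24, Nguyen 63, Toma 123 → Toma.
The two rules agree on Toma.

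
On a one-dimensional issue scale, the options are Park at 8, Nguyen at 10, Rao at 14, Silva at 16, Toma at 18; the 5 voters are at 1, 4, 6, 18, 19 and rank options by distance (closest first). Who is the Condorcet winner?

With single-peaked preferences on a line, the Condorcet winner is the candidate closest to the median voter.
The median voter (position 6) is closest to Park at 8.
Check: Park vs Nguyen — voters closer to Park: 3 of 5.

Park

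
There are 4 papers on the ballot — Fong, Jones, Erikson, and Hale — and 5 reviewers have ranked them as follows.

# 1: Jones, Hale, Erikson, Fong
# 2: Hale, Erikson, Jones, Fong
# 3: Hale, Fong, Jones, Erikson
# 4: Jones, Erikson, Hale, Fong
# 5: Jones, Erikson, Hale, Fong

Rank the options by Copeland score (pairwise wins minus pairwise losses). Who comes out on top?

Jones

Pairwise results:
  Fong vs Jones: Jones wins 4–1.
  Fong vs Erikson: Erikson wins 4–1.
  Fong vs Hale: Hale wins 5–0.
  Jones vs Erikson: Jones wins 4–1.
  Jones vs Hale: Jones wins 3–2.
  Erikson vs Hale: Hale wins 3–2.
Copeland scores (wins − losses):
  Fong: 0 − 3 = -3
  Jones: 3 − 0 = 3
  Erikson: 1 − 2 = -1
  Hale: 2 − 1 = 1
Jones has the best Copeland score.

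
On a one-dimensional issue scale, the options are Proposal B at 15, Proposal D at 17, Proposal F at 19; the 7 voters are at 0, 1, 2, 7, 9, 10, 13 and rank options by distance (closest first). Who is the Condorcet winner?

With single-peaked preferences on a line, the Condorcet winner is the candidate closest to the median voter.
The median voter (position 7) is closest to Proposal B at 15.
Check: Proposal B vs Proposal F — voters closer to Proposal B: 7 of 7.

Proposal B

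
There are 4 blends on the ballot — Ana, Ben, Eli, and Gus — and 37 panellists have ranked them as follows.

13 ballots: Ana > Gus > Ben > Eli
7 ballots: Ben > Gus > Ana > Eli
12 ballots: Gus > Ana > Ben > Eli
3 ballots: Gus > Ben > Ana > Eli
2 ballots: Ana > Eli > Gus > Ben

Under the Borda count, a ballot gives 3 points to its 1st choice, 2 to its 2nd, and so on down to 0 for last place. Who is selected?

Gus

Borda scores:
  Ana: 13·3 + 7·1 + 12·2 + 3·1 + 2·3 = 79
  Ben: 13·1 + 7·3 + 12·1 + 3·2 + 2·0 = 52
  Eli: 13·0 + 7·0 + 12·0 + 3·0 + 2·2 = 4
  Gus: 13·2 + 7·2 + 12·3 + 3·3 + 2·1 = 87
Gus has the highest total.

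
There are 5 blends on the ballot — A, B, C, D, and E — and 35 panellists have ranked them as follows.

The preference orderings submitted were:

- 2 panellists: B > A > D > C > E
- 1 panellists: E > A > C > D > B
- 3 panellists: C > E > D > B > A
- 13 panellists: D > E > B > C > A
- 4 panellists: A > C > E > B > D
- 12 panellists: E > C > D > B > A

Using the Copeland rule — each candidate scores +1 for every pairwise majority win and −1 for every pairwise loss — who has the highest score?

E

Pairwise results:
  A vs B: B wins 30–5.
  A vs C: C wins 28–7.
  A vs D: D wins 28–7.
  A vs E: E wins 29–6.
  B vs C: C wins 20–15.
  B vs D: D wins 29–6.
  B vs E: E wins 33–2.
  C vs D: C wins 20–15.
  C vs E: E wins 26–9.
  D vs E: E wins 20–15.
Copeland scores (wins − losses):
  A: 0 − 4 = -4
  B: 1 − 3 = -2
  C: 3 − 1 = 2
  D: 2 − 2 = 0
  E: 4 − 0 = 4
E has the best Copeland score.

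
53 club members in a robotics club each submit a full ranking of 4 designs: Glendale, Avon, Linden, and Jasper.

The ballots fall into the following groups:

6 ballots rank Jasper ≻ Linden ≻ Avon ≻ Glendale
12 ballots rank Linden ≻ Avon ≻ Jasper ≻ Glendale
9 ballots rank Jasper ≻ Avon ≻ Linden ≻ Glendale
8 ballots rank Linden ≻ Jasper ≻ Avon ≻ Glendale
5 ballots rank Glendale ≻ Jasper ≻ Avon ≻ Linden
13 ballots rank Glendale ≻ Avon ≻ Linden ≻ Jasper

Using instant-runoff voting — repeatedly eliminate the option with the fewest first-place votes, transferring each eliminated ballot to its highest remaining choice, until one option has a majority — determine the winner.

Linden

Round 1: Linden 20, Glendale 18, Jasper 15, Avon 0. Avon has the fewest and is eliminated.
Round 2: Linden 20, Glendale 18, Jasper 15. Jasper has the fewest and is eliminated.
Round 3: Linden 35, Glendale 18. Linden has a majority.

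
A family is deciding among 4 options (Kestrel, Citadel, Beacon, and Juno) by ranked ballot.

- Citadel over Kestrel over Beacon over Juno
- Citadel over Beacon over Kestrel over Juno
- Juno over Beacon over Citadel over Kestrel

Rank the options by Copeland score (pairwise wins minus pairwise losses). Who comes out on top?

Citadel

Pairwise results:
  Kestrel vs Citadel: Citadel wins 3–0.
  Kestrel vs Beacon: Beacon wins 2–1.
  Kestrel vs Juno: Kestrel wins 2–1.
  Citadel vs Beacon: Citadel wins 2–1.
  Citadel vs Juno: Citadel wins 2–1.
  Beacon vs Juno: Beacon wins 2–1.
Copeland scores (wins − losses):
  Kestrel: 1 − 2 = -1
  Citadel: 3 − 0 = 3
  Beacon: 2 − 1 = 1
  Juno: 0 − 3 = -3
Citadel has the best Copeland score.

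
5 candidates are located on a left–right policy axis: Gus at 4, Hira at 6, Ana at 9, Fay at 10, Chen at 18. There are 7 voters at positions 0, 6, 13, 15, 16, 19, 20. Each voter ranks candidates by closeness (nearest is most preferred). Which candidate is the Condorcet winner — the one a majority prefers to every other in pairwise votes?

Chen

With single-peaked preferences on a line, the Condorcet winner is the candidate closest to the median voter.
The median voter (position 15) is closest to Chen at 18.
Check: Chen vs Fay — voters closer to Chen: 4 of 7.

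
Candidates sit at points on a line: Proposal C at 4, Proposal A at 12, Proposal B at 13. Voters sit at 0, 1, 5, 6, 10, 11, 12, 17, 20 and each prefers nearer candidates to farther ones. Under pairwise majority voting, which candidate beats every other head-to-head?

Proposal A

With single-peaked preferences on a line, the Condorcet winner is the candidate closest to the median voter.
The median voter (position 10) is closest to Proposal A at 12.
Check: Proposal A vs Proposal B — voters closer to Proposal A: 7 of 9.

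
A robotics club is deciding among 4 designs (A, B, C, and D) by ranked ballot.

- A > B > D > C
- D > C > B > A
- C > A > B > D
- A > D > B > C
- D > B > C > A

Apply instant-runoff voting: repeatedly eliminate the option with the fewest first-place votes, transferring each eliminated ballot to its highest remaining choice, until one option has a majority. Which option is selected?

A

Round 1: A 2, D 2, C 1, B 0. B has the fewest and is eliminated.
Round 2: A 2, D 2, C 1. C has the fewest and is eliminated.
Round 3: A 3, D 2. A has a majority.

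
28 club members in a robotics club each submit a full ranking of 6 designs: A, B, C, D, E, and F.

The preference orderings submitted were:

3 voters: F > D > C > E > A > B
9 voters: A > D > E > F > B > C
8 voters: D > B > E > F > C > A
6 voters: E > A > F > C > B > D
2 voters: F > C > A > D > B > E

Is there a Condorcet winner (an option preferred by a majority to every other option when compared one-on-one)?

Head-to-head results (28 voters total):
A vs B: A wins 20–8.
A vs C: A wins 15–13.
A vs D: A wins 17–11.
A vs E: E wins 17–11.
A vs F: A wins 15–13.
B vs C: B wins 17–11.
B vs D: D wins 22–6.
B vs E: E wins 18–10.
B vs F: F wins 20–8.
C vs D: D wins 20–8.
C vs E: E wins 23–5.
C vs F: F wins 28–0.
D vs E: D wins 22–6.
D vs F: D wins 17–11.
E vs F: E wins 23–5.
No candidate beats all others: A beats D beats E beats A, a majority cycle.

No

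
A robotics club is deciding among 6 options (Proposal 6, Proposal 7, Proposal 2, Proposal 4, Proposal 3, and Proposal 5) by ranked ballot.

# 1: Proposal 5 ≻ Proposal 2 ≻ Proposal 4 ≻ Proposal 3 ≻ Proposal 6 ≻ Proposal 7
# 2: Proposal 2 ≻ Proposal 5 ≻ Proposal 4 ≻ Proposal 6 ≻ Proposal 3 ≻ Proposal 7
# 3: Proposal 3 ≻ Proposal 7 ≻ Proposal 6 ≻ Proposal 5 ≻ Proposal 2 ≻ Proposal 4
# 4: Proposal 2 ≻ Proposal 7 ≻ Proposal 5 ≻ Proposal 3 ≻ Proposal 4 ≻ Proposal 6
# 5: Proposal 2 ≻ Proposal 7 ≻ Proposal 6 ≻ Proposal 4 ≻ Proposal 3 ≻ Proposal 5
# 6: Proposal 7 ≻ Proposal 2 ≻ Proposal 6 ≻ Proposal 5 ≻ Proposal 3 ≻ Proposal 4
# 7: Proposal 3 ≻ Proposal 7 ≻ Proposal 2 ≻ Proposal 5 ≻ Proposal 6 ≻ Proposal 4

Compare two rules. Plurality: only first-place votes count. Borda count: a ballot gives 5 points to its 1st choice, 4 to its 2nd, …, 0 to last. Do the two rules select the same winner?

Yes

Plurality first-place counts: Proposal 6 0, Proposal 7 1, Proposal 2 3, Proposal 4 0, Proposal 3 2, Proposal 5 1 → Proposal 2.
Borda totals: Proposal 6 13, Proposal 7 21, Proposal 2 27, Proposal 4 9, Proposal 3 17, Proposal 5 18 → Proposal 2.
The two rules agree on Proposal 2.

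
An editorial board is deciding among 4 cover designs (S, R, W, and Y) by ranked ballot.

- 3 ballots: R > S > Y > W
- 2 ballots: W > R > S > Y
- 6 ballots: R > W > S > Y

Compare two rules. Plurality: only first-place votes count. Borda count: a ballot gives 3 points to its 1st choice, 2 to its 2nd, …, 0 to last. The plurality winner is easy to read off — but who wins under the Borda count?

R

Plurality first-place counts: S 0, R 9, W 2, Y 0 → R.
Borda totals: S 14, R 31, W 18, Y 3 → R.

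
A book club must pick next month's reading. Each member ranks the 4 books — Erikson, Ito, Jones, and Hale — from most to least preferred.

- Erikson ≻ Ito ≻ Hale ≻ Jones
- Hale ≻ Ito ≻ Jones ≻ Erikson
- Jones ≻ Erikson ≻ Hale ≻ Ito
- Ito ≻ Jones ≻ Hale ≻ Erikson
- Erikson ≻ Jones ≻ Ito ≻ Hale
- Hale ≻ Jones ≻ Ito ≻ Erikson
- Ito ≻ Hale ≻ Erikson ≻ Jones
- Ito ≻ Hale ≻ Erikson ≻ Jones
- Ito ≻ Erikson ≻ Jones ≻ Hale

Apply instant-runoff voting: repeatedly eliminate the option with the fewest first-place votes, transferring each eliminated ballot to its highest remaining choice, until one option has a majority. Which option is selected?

Ito

Round 1: Ito 4, Erikson 2, Hale 2, Jones 1. Jones has the fewest and is eliminated.
Round 2: Ito 4, Erikson 3, Hale 2. Hale has the fewest and is eliminated.
Round 3: Ito 6, Erikson 3. Ito has a majority.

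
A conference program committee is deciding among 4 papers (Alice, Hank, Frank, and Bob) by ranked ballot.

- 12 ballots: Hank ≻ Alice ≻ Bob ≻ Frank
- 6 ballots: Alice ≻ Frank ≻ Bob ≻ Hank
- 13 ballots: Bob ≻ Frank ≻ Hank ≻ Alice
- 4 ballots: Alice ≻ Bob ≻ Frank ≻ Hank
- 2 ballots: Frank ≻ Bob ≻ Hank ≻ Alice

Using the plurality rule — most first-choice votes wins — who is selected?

First-place vote totals:
  Alice: 10
  Hank: 12
  Frank: 2
  Bob: 13
Bob has the most first-place votes.

Bob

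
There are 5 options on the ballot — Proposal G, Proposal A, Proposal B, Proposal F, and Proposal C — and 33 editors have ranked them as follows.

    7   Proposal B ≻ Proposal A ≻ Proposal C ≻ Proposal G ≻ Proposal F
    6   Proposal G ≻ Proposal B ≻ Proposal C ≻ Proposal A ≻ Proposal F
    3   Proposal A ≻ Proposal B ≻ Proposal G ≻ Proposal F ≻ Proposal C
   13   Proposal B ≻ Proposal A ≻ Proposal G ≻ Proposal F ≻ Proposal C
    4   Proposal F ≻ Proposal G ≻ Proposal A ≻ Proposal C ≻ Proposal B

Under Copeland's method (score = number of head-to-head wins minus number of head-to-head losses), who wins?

Pairwise results:
  Proposal G vs Proposal A: Proposal A wins 23–10.
  Proposal G vs Proposal B: Proposal B wins 23–10.
  Proposal G vs Proposal F: Proposal G wins 29–4.
  Proposal G vs Proposal C: Proposal G wins 26–7.
  Proposal A vs Proposal B: Proposal B wins 26–7.
  Proposal A vs Proposal F: Proposal A wins 29–4.
  Proposal A vs Proposal C: Proposal A wins 27–6.
  Proposal B vs Proposal F: Proposal B wins 29–4.
  Proposal B vs Proposal C: Proposal B wins 29–4.
  Proposal F vs Proposal C: Proposal F wins 20–13.
Copeland scores (wins − losses):
  Proposal G: 2 − 2 = 0
  Proposal A: 3 − 1 = 2
  Proposal B: 4 − 0 = 4
  Proposal F: 1 − 3 = -2
  Proposal C: 0 − 4 = -4
Proposal B has the best Copeland score.

Proposal B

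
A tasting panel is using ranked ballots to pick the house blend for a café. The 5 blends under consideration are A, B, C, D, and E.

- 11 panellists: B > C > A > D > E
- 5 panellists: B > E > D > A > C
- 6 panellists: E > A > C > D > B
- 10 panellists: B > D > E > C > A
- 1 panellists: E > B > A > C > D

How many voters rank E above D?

Ballots ranking E above D: 5+6+1 = 12.
Ballots ranking D above E: 11+10 = 21.
So 12 of 33 voters prefer E to D.

12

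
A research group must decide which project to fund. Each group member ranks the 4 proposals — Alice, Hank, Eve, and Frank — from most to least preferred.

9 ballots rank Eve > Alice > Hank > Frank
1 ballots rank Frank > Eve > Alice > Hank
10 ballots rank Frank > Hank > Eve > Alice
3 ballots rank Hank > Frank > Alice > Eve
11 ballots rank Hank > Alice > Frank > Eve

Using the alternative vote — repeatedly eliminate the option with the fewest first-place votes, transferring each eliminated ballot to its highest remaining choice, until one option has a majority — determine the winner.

Round 1: Hank 14, Frank 11, Eve 9, Alice 0. Alice has the fewest and is eliminated.
Round 2: Hank 14, Frank 11, Eve 9. Eve has the fewest and is eliminated.
Round 3: Hank 23, Frank 11. Hank has a majority.

Hank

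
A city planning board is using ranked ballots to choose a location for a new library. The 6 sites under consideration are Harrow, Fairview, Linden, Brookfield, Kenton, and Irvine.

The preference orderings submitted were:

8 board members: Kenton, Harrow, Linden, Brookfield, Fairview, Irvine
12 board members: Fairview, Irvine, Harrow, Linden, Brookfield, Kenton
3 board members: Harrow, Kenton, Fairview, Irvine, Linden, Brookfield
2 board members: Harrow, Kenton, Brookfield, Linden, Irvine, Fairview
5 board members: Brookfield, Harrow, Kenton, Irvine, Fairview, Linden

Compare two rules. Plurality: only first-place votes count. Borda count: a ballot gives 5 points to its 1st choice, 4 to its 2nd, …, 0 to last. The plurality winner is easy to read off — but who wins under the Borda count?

Harrow

Plurality first-place counts: Harrow 5, Fairview 12, Linden 0, Brookfield 5, Kenton 8, Irvine 0 → Fairview.
Borda totals: Harrow 113, Fairview 82, Linden 55, Brookfield 59, Kenton 75, Irvine 66 → Harrow.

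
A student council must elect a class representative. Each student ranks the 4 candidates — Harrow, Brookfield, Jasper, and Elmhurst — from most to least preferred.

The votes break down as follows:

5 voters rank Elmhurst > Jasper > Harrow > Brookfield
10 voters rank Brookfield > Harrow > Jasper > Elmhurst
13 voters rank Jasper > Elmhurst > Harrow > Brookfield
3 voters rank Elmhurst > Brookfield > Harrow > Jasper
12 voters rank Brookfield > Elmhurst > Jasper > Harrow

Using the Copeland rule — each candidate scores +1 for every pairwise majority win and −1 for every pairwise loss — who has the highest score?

Brookfield

Pairwise results:
  Harrow vs Brookfield: Brookfield wins 25–18.
  Harrow vs Jasper: Jasper wins 30–13.
  Harrow vs Elmhurst: Elmhurst wins 33–10.
  Brookfield vs Jasper: Brookfield wins 25–18.
  Brookfield vs Elmhurst: Brookfield wins 22–21.
  Jasper vs Elmhurst: Jasper wins 23–20.
Copeland scores (wins − losses):
  Harrow: 0 − 3 = -3
  Brookfield: 3 − 0 = 3
  Jasper: 2 − 1 = 1
  Elmhurst: 1 − 2 = -1
Brookfield has the best Copeland score.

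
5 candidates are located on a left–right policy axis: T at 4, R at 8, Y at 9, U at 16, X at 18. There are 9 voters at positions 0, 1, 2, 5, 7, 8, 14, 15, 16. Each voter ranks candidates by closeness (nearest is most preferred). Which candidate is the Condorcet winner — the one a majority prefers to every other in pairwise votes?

R

With single-peaked preferences on a line, the Condorcet winner is the candidate closest to the median voter.
The median voter (position 7) is closest to R at 8.
Check: R vs U — voters closer to R: 6 of 9.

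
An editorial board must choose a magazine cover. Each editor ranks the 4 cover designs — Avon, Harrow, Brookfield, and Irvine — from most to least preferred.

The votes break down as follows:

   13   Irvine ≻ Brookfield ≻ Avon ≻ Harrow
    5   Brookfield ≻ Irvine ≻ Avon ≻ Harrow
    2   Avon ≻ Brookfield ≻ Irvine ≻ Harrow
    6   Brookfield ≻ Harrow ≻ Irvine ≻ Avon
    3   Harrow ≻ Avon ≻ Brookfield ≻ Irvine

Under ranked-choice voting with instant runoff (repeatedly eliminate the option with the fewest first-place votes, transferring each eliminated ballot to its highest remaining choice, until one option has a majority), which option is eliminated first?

Round 1: Irvine 13, Brookfield 11, Harrow 3, Avon 2. Avon has the fewest and is eliminated.
Round 2: Brookfield 13, Irvine 13, Harrow 3. Harrow has the fewest and is eliminated.
Round 3: Brookfield 16, Irvine 13. Brookfield has a majority.

Avon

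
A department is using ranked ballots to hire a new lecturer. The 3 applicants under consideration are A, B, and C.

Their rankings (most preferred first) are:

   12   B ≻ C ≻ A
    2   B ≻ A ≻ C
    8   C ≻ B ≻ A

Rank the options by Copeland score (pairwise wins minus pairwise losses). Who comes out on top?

Pairwise results:
  A vs B: B wins 22–0.
  A vs C: C wins 20–2.
  B vs C: B wins 14–8.
Copeland scores (wins − losses):
  A: 0 − 2 = -2
  B: 2 − 0 = 2
  C: 1 − 1 = 0
B has the best Copeland score.

B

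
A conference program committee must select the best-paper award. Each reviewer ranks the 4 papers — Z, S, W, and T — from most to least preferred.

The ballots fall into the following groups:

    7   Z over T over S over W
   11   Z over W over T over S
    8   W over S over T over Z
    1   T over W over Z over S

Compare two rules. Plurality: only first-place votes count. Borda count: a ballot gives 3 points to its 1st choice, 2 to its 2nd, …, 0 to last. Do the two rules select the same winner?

Yes

Plurality first-place counts: Z 18, S 0, W 8, T 1 → Z.
Borda totals: Z 55, S 23, W 48, T 36 → Z.
The two rules agree on Z.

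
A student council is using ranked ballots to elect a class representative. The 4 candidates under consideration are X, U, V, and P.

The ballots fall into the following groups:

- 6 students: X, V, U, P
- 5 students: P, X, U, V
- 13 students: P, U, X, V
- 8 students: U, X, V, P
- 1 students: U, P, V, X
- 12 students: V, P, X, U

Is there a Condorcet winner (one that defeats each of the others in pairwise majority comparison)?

Head-to-head results (45 voters total):
X vs U: X wins 23–22.
X vs V: X wins 32–13.
X vs P: P wins 31–14.
U vs V: U wins 27–18.
U vs P: P wins 30–15.
V vs P: V wins 26–19.
No candidate beats all others: X beats V beats P beats X, a majority cycle.

No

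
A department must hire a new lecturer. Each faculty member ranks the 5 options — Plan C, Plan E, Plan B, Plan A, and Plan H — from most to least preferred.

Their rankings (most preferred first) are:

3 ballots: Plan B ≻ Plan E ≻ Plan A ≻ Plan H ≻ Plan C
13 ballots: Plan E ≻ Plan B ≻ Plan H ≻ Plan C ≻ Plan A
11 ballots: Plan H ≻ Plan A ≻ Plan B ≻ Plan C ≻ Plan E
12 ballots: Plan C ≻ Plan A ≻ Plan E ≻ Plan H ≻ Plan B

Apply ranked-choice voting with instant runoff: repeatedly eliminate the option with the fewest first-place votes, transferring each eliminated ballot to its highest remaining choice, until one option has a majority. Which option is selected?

Plan C

Round 1: Plan E 13, Plan C 12, Plan H 11, Plan B 3, Plan A 0. Plan A has the fewest and is eliminated.
Round 2: Plan E 13, Plan C 12, Plan H 11, Plan B 3. Plan B has the fewest and is eliminated.
Round 3: Plan E 16, Plan C 12, Plan H 11. Plan H has the fewest and is eliminated.
Round 4: Plan C 23, Plan E 16. Plan C has a majority.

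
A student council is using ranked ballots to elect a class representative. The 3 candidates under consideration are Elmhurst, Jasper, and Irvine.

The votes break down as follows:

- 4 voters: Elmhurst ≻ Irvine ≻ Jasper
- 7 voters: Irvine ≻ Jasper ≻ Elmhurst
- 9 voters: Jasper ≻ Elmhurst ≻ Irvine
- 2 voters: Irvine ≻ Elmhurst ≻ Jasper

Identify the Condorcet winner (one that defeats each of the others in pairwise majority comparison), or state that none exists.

Head-to-head results (22 voters total):
Elmhurst vs Jasper: Jasper wins 16–6.
Elmhurst vs Irvine: Elmhurst wins 13–9.
Jasper vs Irvine: Irvine wins 13–9.
No candidate beats all others: Elmhurst beats Irvine beats Jasper beats Elmhurst, a majority cycle.

There is no Condorcet winner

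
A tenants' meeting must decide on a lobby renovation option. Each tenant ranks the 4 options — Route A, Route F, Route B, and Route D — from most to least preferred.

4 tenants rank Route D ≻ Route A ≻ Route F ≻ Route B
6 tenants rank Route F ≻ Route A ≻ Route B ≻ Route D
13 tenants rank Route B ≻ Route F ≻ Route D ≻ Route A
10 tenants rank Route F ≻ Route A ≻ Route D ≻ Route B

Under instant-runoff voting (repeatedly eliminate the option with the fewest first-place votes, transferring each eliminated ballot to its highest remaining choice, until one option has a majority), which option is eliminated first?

Round 1: Route F 16, Route B 13, Route D 4, Route A 0. Route A has the fewest and is eliminated.
Round 2: Route F 16, Route B 13, Route D 4. Route D has the fewest and is eliminated.
Round 3: Route F 20, Route B 13. Route F has a majority.

Route A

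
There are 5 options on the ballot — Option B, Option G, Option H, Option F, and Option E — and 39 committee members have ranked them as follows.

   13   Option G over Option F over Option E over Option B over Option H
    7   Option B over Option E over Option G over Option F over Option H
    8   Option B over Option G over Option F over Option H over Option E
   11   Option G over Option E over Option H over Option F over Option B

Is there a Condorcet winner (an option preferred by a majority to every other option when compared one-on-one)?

Yes

Head-to-head results (39 voters total):
Option B vs Option G: Option G wins 24–15.
Option B vs Option H: Option B wins 28–11.
Option B vs Option F: Option F wins 24–15.
Option B vs Option E: Option E wins 24–15.
Option G vs Option H: Option G wins 39–0.
Option G vs Option F: Option G wins 39–0.
Option G vs Option E: Option G wins 32–7.
Option H vs Option F: Option F wins 28–11.
Option H vs Option E: Option E wins 31–8.
Option F vs Option E: Option F wins 21–18.
Option G beats each rival — Option B (24–15), Option H (39–0), Option F (39–0), Option E (32–7) — so Option G is the Condorcet winner.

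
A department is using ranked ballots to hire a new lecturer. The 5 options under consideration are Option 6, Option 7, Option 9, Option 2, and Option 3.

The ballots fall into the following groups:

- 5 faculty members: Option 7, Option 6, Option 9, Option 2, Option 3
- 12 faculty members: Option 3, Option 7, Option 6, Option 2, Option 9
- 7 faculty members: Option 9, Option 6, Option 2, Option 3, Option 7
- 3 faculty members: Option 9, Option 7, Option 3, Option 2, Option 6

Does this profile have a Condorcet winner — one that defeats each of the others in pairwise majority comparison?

No

Head-to-head results (27 voters total):
Option 6 vs Option 7: Option 7 wins 20–7.
Option 6 vs Option 9: Option 6 wins 17–10.
Option 6 vs Option 2: Option 6 wins 24–3.
Option 6 vs Option 3: Option 3 wins 15–12.
Option 7 vs Option 9: Option 7 wins 17–10.
Option 7 vs Option 2: Option 7 wins 20–7.
Option 7 vs Option 3: Option 3 wins 19–8.
Option 9 vs Option 2: Option 9 wins 15–12.
Option 9 vs Option 3: Option 9 wins 15–12.
Option 2 vs Option 3: Option 3 wins 15–12.
No candidate beats all others: Option 6 beats Option 9 beats Option 3 beats Option 6, a majority cycle.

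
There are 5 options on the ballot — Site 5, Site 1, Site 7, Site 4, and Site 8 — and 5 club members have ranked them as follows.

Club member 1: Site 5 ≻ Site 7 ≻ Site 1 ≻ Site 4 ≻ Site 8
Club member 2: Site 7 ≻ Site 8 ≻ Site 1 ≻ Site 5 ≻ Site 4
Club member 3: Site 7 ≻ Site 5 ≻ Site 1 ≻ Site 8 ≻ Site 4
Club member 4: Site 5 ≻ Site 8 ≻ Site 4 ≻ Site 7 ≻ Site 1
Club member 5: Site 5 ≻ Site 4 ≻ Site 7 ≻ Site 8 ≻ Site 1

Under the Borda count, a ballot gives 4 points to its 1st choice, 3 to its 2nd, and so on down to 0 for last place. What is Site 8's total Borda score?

8

Borda scores:
  Site 5: 4 + 1 + 3 + 4 + 4 = 16
  Site 1: 2 + 2 + 2 + 0 + 0 = 6
  Site 7: 3 + 4 + 4 + 1 + 2 = 14
  Site 4: 1 + 0 + 0 + 2 + 3 = 6
  Site 8: 0 + 3 + 1 + 3 + 1 = 8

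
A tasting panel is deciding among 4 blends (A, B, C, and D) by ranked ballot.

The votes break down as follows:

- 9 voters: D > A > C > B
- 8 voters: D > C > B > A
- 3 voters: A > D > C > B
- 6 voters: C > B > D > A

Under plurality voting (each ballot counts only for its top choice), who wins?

First-place vote totals:
  A: 3
  B: 0
  C: 6
  D: 17
D has the most first-place votes.

D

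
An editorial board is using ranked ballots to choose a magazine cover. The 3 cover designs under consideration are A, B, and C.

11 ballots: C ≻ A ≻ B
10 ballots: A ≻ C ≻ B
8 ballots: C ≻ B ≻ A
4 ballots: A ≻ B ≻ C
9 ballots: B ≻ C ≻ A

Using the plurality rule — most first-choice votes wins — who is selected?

C

First-place vote totals:
  A: 14
  B: 9
  C: 19
C has the most first-place votes.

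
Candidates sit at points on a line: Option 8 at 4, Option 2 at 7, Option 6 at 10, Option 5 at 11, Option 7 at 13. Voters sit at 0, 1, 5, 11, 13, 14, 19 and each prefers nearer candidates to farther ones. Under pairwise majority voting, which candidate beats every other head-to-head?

With single-peaked preferences on a line, the Condorcet winner is the candidate closest to the median voter.
The median voter (position 11) is closest to Option 5 at 11.
Check: Option 5 vs Option 8 — voters closer to Option 5: 4 of 7.

Option 5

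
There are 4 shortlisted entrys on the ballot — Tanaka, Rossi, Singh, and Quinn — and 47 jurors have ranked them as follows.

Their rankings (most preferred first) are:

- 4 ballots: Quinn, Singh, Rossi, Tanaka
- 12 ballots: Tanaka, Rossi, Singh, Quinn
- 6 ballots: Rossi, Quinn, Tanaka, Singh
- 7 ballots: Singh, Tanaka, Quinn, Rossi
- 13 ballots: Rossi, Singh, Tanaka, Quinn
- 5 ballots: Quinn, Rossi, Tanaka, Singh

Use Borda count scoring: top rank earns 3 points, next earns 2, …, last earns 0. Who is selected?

Borda scores:
  Tanaka: 4·0 + 12·3 + 6·1 + 7·2 + 13·1 + 5·1 = 74
  Rossi: 4·1 + 12·2 + 6·3 + 7·0 + 13·3 + 5·2 = 95
  Singh: 4·2 + 12·1 + 6·0 + 7·3 + 13·2 + 5·0 = 67
  Quinn: 4·3 + 12·0 + 6·2 + 7·1 + 13·0 + 5·3 = 46
Rossi has the highest total.

Rossi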